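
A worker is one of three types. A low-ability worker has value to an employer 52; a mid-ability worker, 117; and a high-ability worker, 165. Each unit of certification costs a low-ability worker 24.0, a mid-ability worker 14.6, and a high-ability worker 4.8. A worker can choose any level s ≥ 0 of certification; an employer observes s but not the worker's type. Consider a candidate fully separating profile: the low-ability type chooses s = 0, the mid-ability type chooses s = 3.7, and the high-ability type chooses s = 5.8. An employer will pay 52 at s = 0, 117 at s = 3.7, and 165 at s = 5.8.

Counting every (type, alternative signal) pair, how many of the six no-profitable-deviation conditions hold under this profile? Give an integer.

5

High-ability (own payoff 165 − 4.8×5.8 = 137.16): to s=0 gives 52 → no gain ✓; to s=3.7 gives 117 − 4.8×3.7 = 99.24 → no gain ✓.
Low-ability (own payoff 52): to s=3.7 gives 117 − 24.0×3.7 = 28.2 → no gain ✓; to s=5.8 gives 165 − 24.0×5.8 = 25.8 → no gain ✓.
Mid-ability (own payoff 117 − 14.6×3.7 = 62.98): to s=0 gives 52 → no gain ✓; to s=5.8 gives 165 − 14.6×5.8 = 80.32 → profitable ✗.
5 of the 6 constraints hold; not an equilibrium.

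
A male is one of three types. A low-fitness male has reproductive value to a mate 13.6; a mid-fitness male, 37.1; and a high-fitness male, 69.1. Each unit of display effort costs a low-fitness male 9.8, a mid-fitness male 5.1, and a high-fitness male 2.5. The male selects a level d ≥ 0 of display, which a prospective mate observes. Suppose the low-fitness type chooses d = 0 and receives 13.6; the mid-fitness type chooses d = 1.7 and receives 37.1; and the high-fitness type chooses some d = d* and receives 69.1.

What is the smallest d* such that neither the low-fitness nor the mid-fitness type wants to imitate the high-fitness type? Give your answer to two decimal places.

Low-fitness type (on-path payoff 13.6) won't mimic when 13.6 ≥ 69.1 − 9.8·d*, i.e. d* ≥ 5.66.
Mid-fitness type (on-path payoff 37.1 − 5.1×1.7 = 28.43) won't mimic when 28.43 ≥ 69.1 − 5.1·d*, i.e. d* ≥ 7.97.
Both must hold, so d* = max(5.66, 7.97) = 7.97. The mid-fitness type's constraint binds.

7.97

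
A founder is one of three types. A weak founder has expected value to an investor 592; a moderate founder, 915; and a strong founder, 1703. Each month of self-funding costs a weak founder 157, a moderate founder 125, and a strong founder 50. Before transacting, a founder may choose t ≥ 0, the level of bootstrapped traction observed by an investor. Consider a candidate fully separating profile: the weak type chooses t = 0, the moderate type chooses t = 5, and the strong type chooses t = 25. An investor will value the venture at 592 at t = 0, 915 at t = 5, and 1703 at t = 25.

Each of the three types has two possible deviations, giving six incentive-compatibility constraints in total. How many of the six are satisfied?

Weak (own payoff 592): to t=5 gives 915 − 157×5 = 130 → no gain ✓; to t=25 gives 1703 − 157×25 = -2222 → no gain ✓.
Moderate (own payoff 915 − 125×5 = 290): to t=0 gives 592 → profitable ✗; to t=25 gives 1703 − 125×25 = -1422 → no gain ✓.
Strong (own payoff 1703 − 50×25 = 453): to t=0 gives 592 → profitable ✗; to t=5 gives 915 − 50×5 = 665 → profitable ✗.
3 of the 6 constraints hold; not an equilibrium.

3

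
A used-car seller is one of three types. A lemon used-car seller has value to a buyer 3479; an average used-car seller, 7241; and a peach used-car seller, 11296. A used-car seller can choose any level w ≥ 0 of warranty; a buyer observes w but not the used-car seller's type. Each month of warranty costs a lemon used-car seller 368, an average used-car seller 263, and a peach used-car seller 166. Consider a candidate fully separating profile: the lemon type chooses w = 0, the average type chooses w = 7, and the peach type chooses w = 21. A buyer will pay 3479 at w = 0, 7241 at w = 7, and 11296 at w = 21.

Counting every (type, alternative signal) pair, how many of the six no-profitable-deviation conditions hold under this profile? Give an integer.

Average (own payoff 7241 − 263×7 = 5400): to w=0 gives 3479 → no gain ✓; to w=21 gives 11296 − 263×21 = 5773 → profitable ✗.
Peach (own payoff 11296 − 166×21 = 7810): to w=0 gives 3479 → no gain ✓; to w=7 gives 7241 − 166×7 = 6079 → no gain ✓.
Lemon (own payoff 3479): to w=7 gives 7241 − 368×7 = 4665 → profitable ✗; to w=21 gives 11296 − 368×21 = 3568 → profitable ✗.
3 of the 6 constraints hold; not an equilibrium.

3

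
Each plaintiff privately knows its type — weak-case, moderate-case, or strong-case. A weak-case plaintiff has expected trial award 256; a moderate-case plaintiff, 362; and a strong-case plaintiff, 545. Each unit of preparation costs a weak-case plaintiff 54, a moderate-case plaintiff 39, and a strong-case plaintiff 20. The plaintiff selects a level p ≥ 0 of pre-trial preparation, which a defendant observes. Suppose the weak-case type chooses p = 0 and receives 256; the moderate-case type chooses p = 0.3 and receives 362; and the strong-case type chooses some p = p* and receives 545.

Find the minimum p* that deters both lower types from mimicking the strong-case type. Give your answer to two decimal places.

Moderate-case type (on-path payoff 362 − 39×0.3 = 350.3) won't mimic when 350.3 ≥ 545 − 39·p*, i.e. p* ≥ 4.99.
Weak-case type (on-path payoff 256) won't mimic when 256 ≥ 545 − 54·p*, i.e. p* ≥ 5.35.
Both must hold, so p* = max(5.35, 4.99) = 5.35. The weak-case type's constraint binds.

5.35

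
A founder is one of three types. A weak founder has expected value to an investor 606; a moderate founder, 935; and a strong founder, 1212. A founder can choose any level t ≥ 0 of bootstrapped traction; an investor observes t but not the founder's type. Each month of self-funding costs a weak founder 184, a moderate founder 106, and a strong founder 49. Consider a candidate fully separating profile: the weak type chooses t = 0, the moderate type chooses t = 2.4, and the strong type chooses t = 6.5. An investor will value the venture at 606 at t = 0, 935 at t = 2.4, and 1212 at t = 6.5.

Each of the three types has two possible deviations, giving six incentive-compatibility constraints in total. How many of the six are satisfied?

6

Moderate (own payoff 935 − 106×2.4 = 680.6): to t=0 gives 606 → no gain ✓; to t=6.5 gives 1212 − 106×6.5 = 523 → no gain ✓.
Weak (own payoff 606): to t=2.4 gives 935 − 184×2.4 = 493.4 → no gain ✓; to t=6.5 gives 1212 − 184×6.5 = 16 → no gain ✓.
Strong (own payoff 1212 − 49×6.5 = 893.5): to t=0 gives 606 → no gain ✓; to t=2.4 gives 935 − 49×2.4 = 817.4 → no gain ✓.
6 of the 6 constraints hold; this profile is a separating equilibrium.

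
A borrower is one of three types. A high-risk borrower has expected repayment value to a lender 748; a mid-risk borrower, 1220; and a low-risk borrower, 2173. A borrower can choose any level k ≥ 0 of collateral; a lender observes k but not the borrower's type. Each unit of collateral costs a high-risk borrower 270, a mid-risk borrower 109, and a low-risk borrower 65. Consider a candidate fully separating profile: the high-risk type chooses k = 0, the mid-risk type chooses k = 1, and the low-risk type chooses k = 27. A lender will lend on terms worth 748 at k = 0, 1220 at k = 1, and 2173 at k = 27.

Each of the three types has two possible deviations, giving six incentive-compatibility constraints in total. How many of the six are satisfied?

3

High-risk (own payoff 748): to k=1 gives 1220 − 270×1 = 950 → profitable ✗; to k=27 gives 2173 − 270×27 = -5117 → no gain ✓.
Low-risk (own payoff 2173 − 65×27 = 418): to k=0 gives 748 → profitable ✗; to k=1 gives 1220 − 65×1 = 1155 → profitable ✗.
Mid-risk (own payoff 1220 − 109×1 = 1111): to k=0 gives 748 → no gain ✓; to k=27 gives 2173 − 109×27 = -770 → no gain ✓.
3 of the 6 constraints hold; not an equilibrium.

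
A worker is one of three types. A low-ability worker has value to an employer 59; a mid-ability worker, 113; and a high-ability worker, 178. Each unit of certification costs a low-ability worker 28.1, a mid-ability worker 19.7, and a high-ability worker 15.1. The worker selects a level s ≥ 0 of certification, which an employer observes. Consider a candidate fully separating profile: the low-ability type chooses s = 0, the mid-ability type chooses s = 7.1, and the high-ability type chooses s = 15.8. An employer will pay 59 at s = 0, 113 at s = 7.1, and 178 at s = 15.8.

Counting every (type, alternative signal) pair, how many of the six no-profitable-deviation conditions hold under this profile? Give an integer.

3

Low-ability (own payoff 59): to s=7.1 gives 113 − 28.1×7.1 = -86.51 → no gain ✓; to s=15.8 gives 178 − 28.1×15.8 = -265.98 → no gain ✓.
High-ability (own payoff 178 − 15.1×15.8 = -60.58): to s=0 gives 59 → profitable ✗; to s=7.1 gives 113 − 15.1×7.1 = 5.79 → profitable ✗.
Mid-ability (own payoff 113 − 19.7×7.1 = -26.87): to s=0 gives 59 → profitable ✗; to s=15.8 gives 178 − 19.7×15.8 = -133.26 → no gain ✓.
3 of the 6 constraints hold; not an equilibrium.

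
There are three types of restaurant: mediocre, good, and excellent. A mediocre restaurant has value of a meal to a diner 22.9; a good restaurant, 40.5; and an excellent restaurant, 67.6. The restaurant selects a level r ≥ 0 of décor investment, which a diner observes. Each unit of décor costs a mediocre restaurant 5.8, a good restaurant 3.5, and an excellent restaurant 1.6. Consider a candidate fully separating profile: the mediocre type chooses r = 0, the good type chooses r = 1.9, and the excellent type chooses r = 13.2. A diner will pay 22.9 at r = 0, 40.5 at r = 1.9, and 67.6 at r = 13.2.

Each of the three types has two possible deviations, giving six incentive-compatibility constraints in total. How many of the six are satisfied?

Good (own payoff 40.5 − 3.5×1.9 = 33.85): to r=0 gives 22.9 → no gain ✓; to r=13.2 gives 67.6 − 3.5×13.2 = 21.4 → no gain ✓.
Excellent (own payoff 67.6 − 1.6×13.2 = 46.48): to r=0 gives 22.9 → no gain ✓; to r=1.9 gives 40.5 − 1.6×1.9 = 37.46 → no gain ✓.
Mediocre (own payoff 22.9): to r=1.9 gives 40.5 − 5.8×1.9 = 29.48 → profitable ✗; to r=13.2 gives 67.6 − 5.8×13.2 = -8.96 → no gain ✓.
5 of the 6 constraints hold; not an equilibrium.

5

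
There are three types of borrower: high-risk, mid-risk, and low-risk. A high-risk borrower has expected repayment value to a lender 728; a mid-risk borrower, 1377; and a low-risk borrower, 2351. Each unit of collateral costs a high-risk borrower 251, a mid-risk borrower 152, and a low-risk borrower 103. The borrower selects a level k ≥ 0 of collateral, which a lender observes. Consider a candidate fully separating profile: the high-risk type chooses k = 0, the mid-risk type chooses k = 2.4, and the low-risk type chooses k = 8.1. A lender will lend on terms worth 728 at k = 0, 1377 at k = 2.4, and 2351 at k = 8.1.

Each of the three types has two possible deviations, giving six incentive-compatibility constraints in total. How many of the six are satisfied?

4

Mid-risk (own payoff 1377 − 152×2.4 = 1012.2): to k=0 gives 728 → no gain ✓; to k=8.1 gives 2351 − 152×8.1 = 1119.8 → profitable ✗.
High-risk (own payoff 728): to k=2.4 gives 1377 − 251×2.4 = 774.6 → profitable ✗; to k=8.1 gives 2351 − 251×8.1 = 317.9 → no gain ✓.
Low-risk (own payoff 2351 − 103×8.1 = 1516.7): to k=0 gives 728 → no gain ✓; to k=2.4 gives 1377 − 103×2.4 = 1129.8 → no gain ✓.
4 of the 6 constraints hold; not an equilibrium.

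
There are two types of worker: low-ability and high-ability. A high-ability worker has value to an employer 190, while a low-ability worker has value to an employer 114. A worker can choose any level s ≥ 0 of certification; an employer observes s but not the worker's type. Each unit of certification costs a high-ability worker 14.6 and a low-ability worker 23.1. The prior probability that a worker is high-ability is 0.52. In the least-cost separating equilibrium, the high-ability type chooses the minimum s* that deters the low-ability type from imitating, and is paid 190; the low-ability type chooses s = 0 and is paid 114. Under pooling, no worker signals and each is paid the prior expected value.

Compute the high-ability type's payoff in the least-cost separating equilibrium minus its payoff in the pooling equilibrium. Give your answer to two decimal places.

Least-cost separating signal: s* solves 114 = 190 − 23.1·s*, so s* = (190 − 114)/23.1 ≈ 3.2900.
High-ability type's separating payoff: 190 − 14.6 × s* = 190 − 14.6 × (190 − 114)/23.1 = 190 − 1109.6/23.1 ≈ 141.9654.
Pooling payoff: 0.52 × 190 + 0.48 × 114 = 153.52.
Difference: 141.9654 − 153.52 = -11.5546, i.e. -11.55 to two decimal places.
The high-ability type would prefer the pooling outcome.

-11.55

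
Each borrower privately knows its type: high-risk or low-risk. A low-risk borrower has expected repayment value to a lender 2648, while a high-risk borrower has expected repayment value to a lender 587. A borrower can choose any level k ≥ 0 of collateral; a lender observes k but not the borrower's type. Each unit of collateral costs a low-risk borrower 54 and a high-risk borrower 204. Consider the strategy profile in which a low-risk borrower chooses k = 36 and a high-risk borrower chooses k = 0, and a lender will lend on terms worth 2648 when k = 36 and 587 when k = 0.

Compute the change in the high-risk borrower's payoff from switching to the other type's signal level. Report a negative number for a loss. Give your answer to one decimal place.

Playing k = 0 the high-risk borrower receives 587.
Deviating to k = 36 brings payment 2648 at cost 204 × 36 = 7344, netting -4696.
Gain from deviating: -4696 − 587 = -5283.0.
The gain is negative, so the high-risk type's incentive-compatibility constraint is satisfied.

-5283.0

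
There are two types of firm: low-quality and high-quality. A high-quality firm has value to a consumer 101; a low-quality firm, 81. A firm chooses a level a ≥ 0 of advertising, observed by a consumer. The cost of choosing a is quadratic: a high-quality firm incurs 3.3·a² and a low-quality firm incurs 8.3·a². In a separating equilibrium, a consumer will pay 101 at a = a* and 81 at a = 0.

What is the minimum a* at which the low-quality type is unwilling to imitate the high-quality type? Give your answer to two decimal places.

The low-quality type at a = 0 receives 81; imitating at a* yields 101 − 8.3·a*².
Indifference: 81 = 101 − 8.3·a*², so a*² = (101 − 81) / 8.3 ≈ 2.4096.
a* = √2.4096 ≈ 1.55.

1.55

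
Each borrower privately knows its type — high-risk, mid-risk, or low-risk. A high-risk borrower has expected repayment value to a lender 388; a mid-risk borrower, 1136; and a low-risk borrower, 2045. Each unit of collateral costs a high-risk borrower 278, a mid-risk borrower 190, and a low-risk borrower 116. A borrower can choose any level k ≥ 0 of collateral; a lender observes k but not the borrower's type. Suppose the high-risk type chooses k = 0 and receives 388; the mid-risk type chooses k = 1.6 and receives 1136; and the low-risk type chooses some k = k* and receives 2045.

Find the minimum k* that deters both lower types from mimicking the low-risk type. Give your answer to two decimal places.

6.38

Mid-risk type (on-path payoff 1136 − 190×1.6 = 832) won't mimic when 832 ≥ 2045 − 190·k*, i.e. k* ≥ 6.38.
High-risk type (on-path payoff 388) won't mimic when 388 ≥ 2045 − 278·k*, i.e. k* ≥ 5.96.
Both must hold, so k* = max(5.96, 6.38) = 6.38. The mid-risk type's constraint binds.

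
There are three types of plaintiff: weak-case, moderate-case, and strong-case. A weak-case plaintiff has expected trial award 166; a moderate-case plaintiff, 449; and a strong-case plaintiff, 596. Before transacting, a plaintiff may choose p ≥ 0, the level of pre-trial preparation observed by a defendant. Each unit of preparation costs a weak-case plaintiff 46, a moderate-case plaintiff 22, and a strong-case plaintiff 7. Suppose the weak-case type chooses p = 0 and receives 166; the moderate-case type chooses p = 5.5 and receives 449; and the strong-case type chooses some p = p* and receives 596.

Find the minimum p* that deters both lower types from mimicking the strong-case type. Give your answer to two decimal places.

12.18

Moderate-case type (on-path payoff 449 − 22×5.5 = 328) won't mimic when 328 ≥ 596 − 22·p*, i.e. p* ≥ 12.18.
Weak-case type (on-path payoff 166) won't mimic when 166 ≥ 596 − 46·p*, i.e. p* ≥ 9.35.
Both must hold, so p* = max(9.35, 12.18) = 12.18. The moderate-case type's constraint binds.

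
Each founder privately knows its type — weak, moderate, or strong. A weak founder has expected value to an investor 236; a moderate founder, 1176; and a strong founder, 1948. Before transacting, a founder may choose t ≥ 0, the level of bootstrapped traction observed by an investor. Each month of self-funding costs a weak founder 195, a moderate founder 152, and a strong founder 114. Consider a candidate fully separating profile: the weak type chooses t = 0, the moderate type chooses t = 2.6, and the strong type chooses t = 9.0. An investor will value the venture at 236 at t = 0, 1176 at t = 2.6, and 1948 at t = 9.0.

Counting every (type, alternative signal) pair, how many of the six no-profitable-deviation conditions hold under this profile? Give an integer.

Strong (own payoff 1948 − 114×9.0 = 922): to t=0 gives 236 → no gain ✓; to t=2.6 gives 1176 − 114×2.6 = 879.6 → no gain ✓.
Moderate (own payoff 1176 − 152×2.6 = 780.8): to t=0 gives 236 → no gain ✓; to t=9.0 gives 1948 − 152×9.0 = 580 → no gain ✓.
Weak (own payoff 236): to t=2.6 gives 1176 − 195×2.6 = 669 → profitable ✗; to t=9.0 gives 1948 − 195×9.0 = 193 → no gain ✓.
5 of the 6 constraints hold; not an equilibrium.

5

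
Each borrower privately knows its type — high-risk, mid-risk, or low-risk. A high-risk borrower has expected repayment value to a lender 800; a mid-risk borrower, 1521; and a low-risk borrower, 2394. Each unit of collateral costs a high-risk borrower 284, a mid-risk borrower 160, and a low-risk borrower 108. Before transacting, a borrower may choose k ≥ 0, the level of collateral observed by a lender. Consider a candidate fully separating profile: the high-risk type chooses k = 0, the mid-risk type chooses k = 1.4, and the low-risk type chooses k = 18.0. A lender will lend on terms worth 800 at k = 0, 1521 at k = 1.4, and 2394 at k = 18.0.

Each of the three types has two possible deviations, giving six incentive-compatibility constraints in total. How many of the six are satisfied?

3

Low-risk (own payoff 2394 − 108×18.0 = 450): to k=0 gives 800 → profitable ✗; to k=1.4 gives 1521 − 108×1.4 = 1369.8 → profitable ✗.
Mid-risk (own payoff 1521 − 160×1.4 = 1297): to k=0 gives 800 → no gain ✓; to k=18.0 gives 2394 − 160×18.0 = -486 → no gain ✓.
High-risk (own payoff 800): to k=1.4 gives 1521 − 284×1.4 = 1123.4 → profitable ✗; to k=18.0 gives 2394 − 284×18.0 = -2718 → no gain ✓.
3 of the 6 constraints hold; not an equilibrium.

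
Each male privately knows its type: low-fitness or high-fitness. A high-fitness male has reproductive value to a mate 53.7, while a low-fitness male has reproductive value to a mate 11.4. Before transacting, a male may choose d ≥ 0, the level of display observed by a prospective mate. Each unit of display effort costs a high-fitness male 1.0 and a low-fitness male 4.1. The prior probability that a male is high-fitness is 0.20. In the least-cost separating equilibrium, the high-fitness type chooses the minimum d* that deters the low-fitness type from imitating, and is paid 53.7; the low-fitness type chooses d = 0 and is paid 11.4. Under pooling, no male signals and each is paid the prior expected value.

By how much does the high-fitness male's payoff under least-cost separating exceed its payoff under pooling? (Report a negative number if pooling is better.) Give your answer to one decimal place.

23.5

Least-cost separating signal: d* solves 11.4 = 53.7 − 4.1·d*, so d* = (53.7 − 11.4)/4.1 ≈ 10.3171.
High-fitness type's separating payoff: 53.7 − 1.0 × d* = 53.7 − 1.0 × (53.7 − 11.4)/4.1 = 53.7 − 42.3/4.1 ≈ 43.383.
Pooling payoff: 0.20 × 53.7 + 0.80 × 11.4 = 19.86.
Difference: 43.383 − 19.86 = 23.523, i.e. 23.5 to one decimal place.
The high-fitness type prefers to separate.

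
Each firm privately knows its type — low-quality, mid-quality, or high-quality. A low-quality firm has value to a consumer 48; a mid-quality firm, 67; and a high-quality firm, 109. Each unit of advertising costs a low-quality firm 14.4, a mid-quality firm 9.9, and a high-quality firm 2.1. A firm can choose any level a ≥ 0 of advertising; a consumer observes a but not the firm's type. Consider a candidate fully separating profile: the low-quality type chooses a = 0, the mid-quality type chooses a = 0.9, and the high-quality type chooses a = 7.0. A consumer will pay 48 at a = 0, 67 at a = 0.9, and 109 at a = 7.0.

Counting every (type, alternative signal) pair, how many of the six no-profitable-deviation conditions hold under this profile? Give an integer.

5

High-quality (own payoff 109 − 2.1×7.0 = 94.3): to a=0 gives 48 → no gain ✓; to a=0.9 gives 67 − 2.1×0.9 = 65.11 → no gain ✓.
Low-quality (own payoff 48): to a=0.9 gives 67 − 14.4×0.9 = 54.04 → profitable ✗; to a=7.0 gives 109 − 14.4×7.0 = 8.2 → no gain ✓.
Mid-quality (own payoff 67 − 9.9×0.9 = 58.09): to a=0 gives 48 → no gain ✓; to a=7.0 gives 109 − 9.9×7.0 = 39.7 → no gain ✓.
5 of the 6 constraints hold; not an equilibrium.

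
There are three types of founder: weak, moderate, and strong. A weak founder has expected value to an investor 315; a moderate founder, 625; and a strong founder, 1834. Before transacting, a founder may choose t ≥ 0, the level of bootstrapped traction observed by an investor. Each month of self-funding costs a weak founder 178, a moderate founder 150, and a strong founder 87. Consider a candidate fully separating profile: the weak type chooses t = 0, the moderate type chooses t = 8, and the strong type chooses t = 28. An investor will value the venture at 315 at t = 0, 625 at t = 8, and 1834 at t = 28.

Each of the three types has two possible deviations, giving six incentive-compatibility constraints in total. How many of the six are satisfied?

Strong (own payoff 1834 − 87×28 = -602): to t=0 gives 315 → profitable ✗; to t=8 gives 625 − 87×8 = -71 → profitable ✗.
Moderate (own payoff 625 − 150×8 = -575): to t=0 gives 315 → profitable ✗; to t=28 gives 1834 − 150×28 = -2366 → no gain ✓.
Weak (own payoff 315): to t=8 gives 625 − 178×8 = -799 → no gain ✓; to t=28 gives 1834 − 178×28 = -3150 → no gain ✓.
3 of the 6 constraints hold; not an equilibrium.

3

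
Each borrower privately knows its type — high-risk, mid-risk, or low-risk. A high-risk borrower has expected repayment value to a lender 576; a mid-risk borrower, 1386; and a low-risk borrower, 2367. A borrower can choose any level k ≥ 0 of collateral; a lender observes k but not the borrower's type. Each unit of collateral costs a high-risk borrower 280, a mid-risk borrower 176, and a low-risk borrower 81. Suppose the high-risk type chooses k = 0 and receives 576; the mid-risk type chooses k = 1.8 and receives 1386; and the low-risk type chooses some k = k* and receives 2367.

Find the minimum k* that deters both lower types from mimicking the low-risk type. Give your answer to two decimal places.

7.37

High-risk type (on-path payoff 576) won't mimic when 576 ≥ 2367 − 280·k*, i.e. k* ≥ 6.40.
Mid-risk type (on-path payoff 1386 − 176×1.8 = 1069.2) won't mimic when 1069.2 ≥ 2367 − 176·k*, i.e. k* ≥ 7.37.
Both must hold, so k* = max(6.40, 7.37) = 7.37. The mid-risk type's constraint binds.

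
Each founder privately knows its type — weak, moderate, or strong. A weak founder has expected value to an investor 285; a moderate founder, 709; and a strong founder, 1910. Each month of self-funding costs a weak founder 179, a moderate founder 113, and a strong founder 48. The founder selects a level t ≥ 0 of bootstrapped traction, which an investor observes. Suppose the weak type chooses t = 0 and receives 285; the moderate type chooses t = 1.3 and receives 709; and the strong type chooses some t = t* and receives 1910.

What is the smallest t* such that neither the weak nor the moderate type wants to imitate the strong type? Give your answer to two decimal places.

11.93

Weak type (on-path payoff 285) won't mimic when 285 ≥ 1910 − 179·t*, i.e. t* ≥ 9.08.
Moderate type (on-path payoff 709 − 113×1.3 = 562.1) won't mimic when 562.1 ≥ 1910 − 113·t*, i.e. t* ≥ 11.93.
Both must hold, so t* = max(9.08, 11.93) = 11.93. The moderate type's constraint binds.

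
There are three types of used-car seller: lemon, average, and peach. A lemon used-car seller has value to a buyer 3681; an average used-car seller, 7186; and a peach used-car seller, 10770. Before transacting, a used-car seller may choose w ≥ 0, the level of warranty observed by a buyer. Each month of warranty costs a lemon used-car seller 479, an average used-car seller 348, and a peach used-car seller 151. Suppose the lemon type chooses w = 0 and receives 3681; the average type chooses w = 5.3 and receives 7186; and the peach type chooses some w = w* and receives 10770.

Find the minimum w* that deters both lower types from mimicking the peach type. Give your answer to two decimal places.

15.60

Average type (on-path payoff 7186 − 348×5.3 = 5341.6) won't mimic when 5341.6 ≥ 10770 − 348·w*, i.e. w* ≥ 15.60.
Lemon type (on-path payoff 3681) won't mimic when 3681 ≥ 10770 − 479·w*, i.e. w* ≥ 14.80.
Both must hold, so w* = max(14.80, 15.60) = 15.60. The average type's constraint binds.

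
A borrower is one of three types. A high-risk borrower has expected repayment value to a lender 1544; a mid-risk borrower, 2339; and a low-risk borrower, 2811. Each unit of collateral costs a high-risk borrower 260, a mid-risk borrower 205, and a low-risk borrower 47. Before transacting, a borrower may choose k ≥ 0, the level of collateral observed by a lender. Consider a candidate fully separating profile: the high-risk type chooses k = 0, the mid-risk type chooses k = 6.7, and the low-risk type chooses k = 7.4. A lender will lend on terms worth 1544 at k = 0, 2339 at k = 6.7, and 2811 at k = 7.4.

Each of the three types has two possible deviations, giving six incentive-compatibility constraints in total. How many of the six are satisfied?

4

Low-risk (own payoff 2811 − 47×7.4 = 2463.2): to k=0 gives 1544 → no gain ✓; to k=6.7 gives 2339 − 47×6.7 = 2024.1 → no gain ✓.
High-risk (own payoff 1544): to k=6.7 gives 2339 − 260×6.7 = 597 → no gain ✓; to k=7.4 gives 2811 − 260×7.4 = 887 → no gain ✓.
Mid-risk (own payoff 2339 − 205×6.7 = 965.5): to k=0 gives 1544 → profitable ✗; to k=7.4 gives 2811 − 205×7.4 = 1294 → profitable ✗.
4 of the 6 constraints hold; not an equilibrium.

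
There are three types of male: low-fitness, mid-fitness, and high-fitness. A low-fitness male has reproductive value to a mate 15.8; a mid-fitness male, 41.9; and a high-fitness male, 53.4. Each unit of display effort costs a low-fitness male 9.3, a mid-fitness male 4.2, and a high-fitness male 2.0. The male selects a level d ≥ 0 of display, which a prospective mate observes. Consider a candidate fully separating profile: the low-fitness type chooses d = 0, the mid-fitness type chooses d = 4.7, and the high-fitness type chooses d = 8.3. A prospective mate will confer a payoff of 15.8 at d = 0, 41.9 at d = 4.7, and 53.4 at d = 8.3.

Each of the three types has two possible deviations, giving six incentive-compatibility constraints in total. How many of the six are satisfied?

Mid-fitness (own payoff 41.9 − 4.2×4.7 = 22.16): to d=0 gives 15.8 → no gain ✓; to d=8.3 gives 53.4 − 4.2×8.3 = 18.54 → no gain ✓.
High-fitness (own payoff 53.4 − 2.0×8.3 = 36.8): to d=0 gives 15.8 → no gain ✓; to d=4.7 gives 41.9 − 2.0×4.7 = 32.5 → no gain ✓.
Low-fitness (own payoff 15.8): to d=4.7 gives 41.9 − 9.3×4.7 = -1.81 → no gain ✓; to d=8.3 gives 53.4 − 9.3×8.3 = -23.79 → no gain ✓.
6 of the 6 constraints hold; this profile is a separating equilibrium.

6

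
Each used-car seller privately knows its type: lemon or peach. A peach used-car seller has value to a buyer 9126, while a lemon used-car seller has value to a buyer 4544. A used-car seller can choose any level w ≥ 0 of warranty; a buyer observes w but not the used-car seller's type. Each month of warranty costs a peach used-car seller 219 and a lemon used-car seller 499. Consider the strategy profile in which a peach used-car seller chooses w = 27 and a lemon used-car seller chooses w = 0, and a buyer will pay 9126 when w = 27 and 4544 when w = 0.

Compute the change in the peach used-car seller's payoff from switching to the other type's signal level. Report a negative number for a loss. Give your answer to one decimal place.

1331.0

Playing w = 27 the peach used-car seller receives 9126 − 219 × 27 = 3213.
Deviating to w = 0 yields 4544 instead.
Gain from deviating: 4544 − 3213 = 1331.0.
The gain is positive, so the peach type's incentive-compatibility constraint is violated — this profile is not a separating equilibrium.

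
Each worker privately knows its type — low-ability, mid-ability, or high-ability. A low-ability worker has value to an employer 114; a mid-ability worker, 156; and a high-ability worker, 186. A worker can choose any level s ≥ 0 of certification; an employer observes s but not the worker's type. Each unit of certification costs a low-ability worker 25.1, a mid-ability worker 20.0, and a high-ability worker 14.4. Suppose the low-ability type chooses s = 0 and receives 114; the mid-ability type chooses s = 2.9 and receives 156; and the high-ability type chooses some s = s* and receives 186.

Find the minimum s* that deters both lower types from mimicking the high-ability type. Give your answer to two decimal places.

Mid-ability type (on-path payoff 156 − 20.0×2.9 = 98) won't mimic when 98 ≥ 186 − 20.0·s*, i.e. s* ≥ 4.40.
Low-ability type (on-path payoff 114) won't mimic when 114 ≥ 186 − 25.1·s*, i.e. s* ≥ 2.87.
Both must hold, so s* = max(2.87, 4.40) = 4.40. The mid-ability type's constraint binds.

4.40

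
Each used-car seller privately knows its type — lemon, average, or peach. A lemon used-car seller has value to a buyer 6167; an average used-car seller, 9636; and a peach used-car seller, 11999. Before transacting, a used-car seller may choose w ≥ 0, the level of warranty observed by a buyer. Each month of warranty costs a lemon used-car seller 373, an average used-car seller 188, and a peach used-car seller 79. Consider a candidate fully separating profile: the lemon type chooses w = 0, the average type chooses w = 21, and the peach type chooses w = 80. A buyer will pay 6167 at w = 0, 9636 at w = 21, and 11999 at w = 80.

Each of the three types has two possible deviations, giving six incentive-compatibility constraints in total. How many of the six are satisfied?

3

Peach (own payoff 11999 − 79×80 = 5679): to w=0 gives 6167 → profitable ✗; to w=21 gives 9636 − 79×21 = 7977 → profitable ✗.
Average (own payoff 9636 − 188×21 = 5688): to w=0 gives 6167 → profitable ✗; to w=80 gives 11999 − 188×80 = -3041 → no gain ✓.
Lemon (own payoff 6167): to w=21 gives 9636 − 373×21 = 1803 → no gain ✓; to w=80 gives 11999 − 373×80 = -17841 → no gain ✓.
3 of the 6 constraints hold; not an equilibrium.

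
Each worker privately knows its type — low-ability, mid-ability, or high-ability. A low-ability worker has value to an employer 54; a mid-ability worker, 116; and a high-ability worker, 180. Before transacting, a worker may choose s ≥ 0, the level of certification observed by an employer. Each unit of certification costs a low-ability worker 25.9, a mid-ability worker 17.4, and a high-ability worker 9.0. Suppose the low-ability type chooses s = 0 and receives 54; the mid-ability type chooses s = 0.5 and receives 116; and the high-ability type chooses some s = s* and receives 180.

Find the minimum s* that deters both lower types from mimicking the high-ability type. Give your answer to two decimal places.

Mid-ability type (on-path payoff 116 − 17.4×0.5 = 107.3) won't mimic when 107.3 ≥ 180 − 17.4·s*, i.e. s* ≥ 4.18.
Low-ability type (on-path payoff 54) won't mimic when 54 ≥ 180 − 25.9·s*, i.e. s* ≥ 4.86.
Both must hold, so s* = max(4.86, 4.18) = 4.86. The low-ability type's constraint binds.

4.86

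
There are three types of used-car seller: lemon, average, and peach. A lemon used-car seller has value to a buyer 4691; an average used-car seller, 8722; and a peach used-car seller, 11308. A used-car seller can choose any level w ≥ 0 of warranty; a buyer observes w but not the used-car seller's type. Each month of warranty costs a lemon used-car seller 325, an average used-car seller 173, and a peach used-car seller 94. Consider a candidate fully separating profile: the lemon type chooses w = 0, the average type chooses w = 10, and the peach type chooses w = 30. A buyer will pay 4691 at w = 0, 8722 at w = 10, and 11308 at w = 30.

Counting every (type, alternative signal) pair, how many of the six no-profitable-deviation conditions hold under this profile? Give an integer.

5

Lemon (own payoff 4691): to w=10 gives 8722 − 325×10 = 5472 → profitable ✗; to w=30 gives 11308 − 325×30 = 1558 → no gain ✓.
Peach (own payoff 11308 − 94×30 = 8488): to w=0 gives 4691 → no gain ✓; to w=10 gives 8722 − 94×10 = 7782 → no gain ✓.
Average (own payoff 8722 − 173×10 = 6992): to w=0 gives 4691 → no gain ✓; to w=30 gives 11308 − 173×30 = 6118 → no gain ✓.
5 of the 6 constraints hold; not an equilibrium.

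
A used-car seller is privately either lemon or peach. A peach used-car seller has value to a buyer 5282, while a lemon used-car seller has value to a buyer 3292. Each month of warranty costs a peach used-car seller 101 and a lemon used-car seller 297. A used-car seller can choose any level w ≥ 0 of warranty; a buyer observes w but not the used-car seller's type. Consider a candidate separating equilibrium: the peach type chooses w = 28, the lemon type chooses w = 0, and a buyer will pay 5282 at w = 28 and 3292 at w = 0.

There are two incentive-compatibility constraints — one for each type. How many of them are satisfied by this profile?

1

Lemon type: stay at 0 → 3292; mimic → 5282 − 297 × 28 = -3034. IC holds (3292 ≥ -3034).
Peach type: signal → 5282 − 101 × 28 = 2454; deviate to 0 → 3292. IC fails (2454 < 3292).
1 of 2 constraints hold, so this profile is not an equilibrium.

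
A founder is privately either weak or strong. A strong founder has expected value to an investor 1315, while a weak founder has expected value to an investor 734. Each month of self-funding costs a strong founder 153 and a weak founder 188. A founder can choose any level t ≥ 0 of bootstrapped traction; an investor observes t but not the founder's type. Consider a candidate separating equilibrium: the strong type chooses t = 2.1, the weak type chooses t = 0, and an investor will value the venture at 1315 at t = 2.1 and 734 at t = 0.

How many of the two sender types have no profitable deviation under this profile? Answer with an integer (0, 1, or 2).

1

Strong type: signal → 1315 − 153 × 2.1 = 993.7; deviate to 0 → 734. IC holds (993.7 ≥ 734).
Weak type: stay at 0 → 734; mimic → 1315 − 188 × 2.1 = 920.2. IC fails (734 < 920.2).
1 of 2 constraints hold, so this profile is not an equilibrium.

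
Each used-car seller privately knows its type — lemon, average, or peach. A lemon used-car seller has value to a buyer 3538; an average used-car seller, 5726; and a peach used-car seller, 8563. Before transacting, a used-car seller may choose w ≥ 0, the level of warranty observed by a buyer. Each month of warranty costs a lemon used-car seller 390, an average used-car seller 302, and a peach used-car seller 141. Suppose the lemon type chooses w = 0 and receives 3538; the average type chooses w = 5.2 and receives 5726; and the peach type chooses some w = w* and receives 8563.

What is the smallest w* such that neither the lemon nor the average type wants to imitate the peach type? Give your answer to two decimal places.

14.59

Average type (on-path payoff 5726 − 302×5.2 = 4155.6) won't mimic when 4155.6 ≥ 8563 − 302·w*, i.e. w* ≥ 14.59.
Lemon type (on-path payoff 3538) won't mimic when 3538 ≥ 8563 − 390·w*, i.e. w* ≥ 12.88.
Both must hold, so w* = max(12.88, 14.59) = 14.59. The average type's constraint binds.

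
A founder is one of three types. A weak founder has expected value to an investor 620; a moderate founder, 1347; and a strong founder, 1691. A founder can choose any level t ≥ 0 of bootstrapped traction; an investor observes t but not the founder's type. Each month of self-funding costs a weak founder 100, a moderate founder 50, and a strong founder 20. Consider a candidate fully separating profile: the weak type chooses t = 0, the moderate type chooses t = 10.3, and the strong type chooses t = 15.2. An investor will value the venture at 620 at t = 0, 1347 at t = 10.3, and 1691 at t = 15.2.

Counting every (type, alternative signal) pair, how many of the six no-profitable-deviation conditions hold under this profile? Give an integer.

5

Strong (own payoff 1691 − 20×15.2 = 1387): to t=0 gives 620 → no gain ✓; to t=10.3 gives 1347 − 20×10.3 = 1141 → no gain ✓.
Moderate (own payoff 1347 − 50×10.3 = 832): to t=0 gives 620 → no gain ✓; to t=15.2 gives 1691 − 50×15.2 = 931 → profitable ✗.
Weak (own payoff 620): to t=10.3 gives 1347 − 100×10.3 = 317 → no gain ✓; to t=15.2 gives 1691 − 100×15.2 = 171 → no gain ✓.
5 of the 6 constraints hold; not an equilibrium.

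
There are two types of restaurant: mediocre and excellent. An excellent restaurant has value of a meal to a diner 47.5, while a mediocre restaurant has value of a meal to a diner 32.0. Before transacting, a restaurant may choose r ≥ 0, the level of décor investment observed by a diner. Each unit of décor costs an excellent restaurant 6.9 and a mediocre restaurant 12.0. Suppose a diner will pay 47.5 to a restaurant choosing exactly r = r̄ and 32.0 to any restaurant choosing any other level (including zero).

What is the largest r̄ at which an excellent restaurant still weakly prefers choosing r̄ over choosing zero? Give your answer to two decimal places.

Choosing r̄ yields the excellent type 47.5 − 6.9·r̄; choosing zero yields 32.0.
The excellent type is indifferent at 47.5 − 6.9·r̄ = 32.0, i.e. r̄ = (47.5 − 32.0) / 6.9 ≈ 2.25.
For any r̄ above 2.25 the excellent type would rather pool at zero, so separation collapses.

2.25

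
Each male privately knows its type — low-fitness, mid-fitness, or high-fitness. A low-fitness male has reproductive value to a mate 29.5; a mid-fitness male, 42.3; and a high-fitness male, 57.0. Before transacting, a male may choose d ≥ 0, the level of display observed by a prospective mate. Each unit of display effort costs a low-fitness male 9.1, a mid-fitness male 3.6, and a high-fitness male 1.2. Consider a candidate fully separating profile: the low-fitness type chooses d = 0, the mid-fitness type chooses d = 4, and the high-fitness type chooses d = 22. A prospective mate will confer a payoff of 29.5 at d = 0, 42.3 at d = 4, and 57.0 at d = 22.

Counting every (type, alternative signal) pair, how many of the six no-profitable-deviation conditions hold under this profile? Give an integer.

4

High-fitness (own payoff 57.0 − 1.2×22 = 30.6): to d=0 gives 29.5 → no gain ✓; to d=4 gives 42.3 − 1.2×4 = 37.5 → profitable ✗.
Low-fitness (own payoff 29.5): to d=4 gives 42.3 − 9.1×4 = 5.9 → no gain ✓; to d=22 gives 57.0 − 9.1×22 = -143.2 → no gain ✓.
Mid-fitness (own payoff 42.3 − 3.6×4 = 27.9): to d=0 gives 29.5 → profitable ✗; to d=22 gives 57.0 − 3.6×22 = -22.2 → no gain ✓.
4 of the 6 constraints hold; not an equilibrium.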